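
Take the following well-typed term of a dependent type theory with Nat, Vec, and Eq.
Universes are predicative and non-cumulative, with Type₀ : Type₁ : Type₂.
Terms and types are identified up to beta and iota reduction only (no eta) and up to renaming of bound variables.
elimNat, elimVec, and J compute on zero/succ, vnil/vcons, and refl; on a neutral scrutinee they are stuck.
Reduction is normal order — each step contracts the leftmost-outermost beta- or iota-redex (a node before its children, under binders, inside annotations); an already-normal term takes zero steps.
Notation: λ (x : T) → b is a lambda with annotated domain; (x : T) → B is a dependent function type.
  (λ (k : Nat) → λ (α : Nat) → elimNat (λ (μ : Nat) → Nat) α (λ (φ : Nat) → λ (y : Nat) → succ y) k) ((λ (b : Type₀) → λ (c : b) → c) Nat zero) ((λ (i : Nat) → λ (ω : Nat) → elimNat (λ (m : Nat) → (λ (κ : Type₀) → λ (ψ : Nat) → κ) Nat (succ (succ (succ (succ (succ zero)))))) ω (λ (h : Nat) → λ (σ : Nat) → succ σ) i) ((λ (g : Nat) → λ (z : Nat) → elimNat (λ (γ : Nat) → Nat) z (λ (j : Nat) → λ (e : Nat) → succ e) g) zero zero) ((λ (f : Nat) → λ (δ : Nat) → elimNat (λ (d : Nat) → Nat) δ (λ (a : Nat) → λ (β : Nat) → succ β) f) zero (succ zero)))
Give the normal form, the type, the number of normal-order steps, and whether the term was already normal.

normal form:
  succ zero
inferred type:
  Nat
normal-order step count: 16
term was already normal: no
first redex: a beta-redex


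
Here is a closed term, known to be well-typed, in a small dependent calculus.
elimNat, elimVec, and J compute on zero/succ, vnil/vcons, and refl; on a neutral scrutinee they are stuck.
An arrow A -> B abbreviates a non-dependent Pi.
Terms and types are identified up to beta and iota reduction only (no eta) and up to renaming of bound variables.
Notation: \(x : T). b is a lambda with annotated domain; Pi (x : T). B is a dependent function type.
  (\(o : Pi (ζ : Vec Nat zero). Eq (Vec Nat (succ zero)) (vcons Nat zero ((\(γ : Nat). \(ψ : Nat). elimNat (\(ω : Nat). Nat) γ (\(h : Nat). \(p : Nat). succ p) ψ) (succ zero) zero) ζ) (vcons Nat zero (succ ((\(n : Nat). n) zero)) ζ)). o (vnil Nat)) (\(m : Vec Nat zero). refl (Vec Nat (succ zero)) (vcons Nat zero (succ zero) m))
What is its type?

the term's type:
  Eq (Vec Nat (succ zero)) (vcons Nat zero (succ zero) (vnil Nat)) (vcons Nat zero (succ zero) (vnil Nat))


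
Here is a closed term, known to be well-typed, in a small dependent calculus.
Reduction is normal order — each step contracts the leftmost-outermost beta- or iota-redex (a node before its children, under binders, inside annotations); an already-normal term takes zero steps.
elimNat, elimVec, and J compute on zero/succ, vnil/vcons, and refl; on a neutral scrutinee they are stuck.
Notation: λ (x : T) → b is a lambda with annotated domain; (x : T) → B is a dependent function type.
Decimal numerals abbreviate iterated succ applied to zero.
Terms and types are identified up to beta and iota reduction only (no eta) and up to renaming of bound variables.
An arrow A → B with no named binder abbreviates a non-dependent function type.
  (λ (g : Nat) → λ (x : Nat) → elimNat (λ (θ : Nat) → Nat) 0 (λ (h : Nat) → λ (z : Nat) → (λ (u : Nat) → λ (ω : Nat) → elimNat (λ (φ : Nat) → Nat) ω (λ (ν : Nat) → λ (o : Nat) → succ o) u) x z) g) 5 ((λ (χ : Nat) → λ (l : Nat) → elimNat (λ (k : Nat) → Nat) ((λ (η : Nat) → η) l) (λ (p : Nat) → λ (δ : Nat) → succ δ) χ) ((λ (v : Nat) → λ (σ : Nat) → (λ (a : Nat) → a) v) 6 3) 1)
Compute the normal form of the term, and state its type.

resulting normal form:
  35
inferred type:
  Nat
observation: the term reaches its normal form after 263 normal-order steps.


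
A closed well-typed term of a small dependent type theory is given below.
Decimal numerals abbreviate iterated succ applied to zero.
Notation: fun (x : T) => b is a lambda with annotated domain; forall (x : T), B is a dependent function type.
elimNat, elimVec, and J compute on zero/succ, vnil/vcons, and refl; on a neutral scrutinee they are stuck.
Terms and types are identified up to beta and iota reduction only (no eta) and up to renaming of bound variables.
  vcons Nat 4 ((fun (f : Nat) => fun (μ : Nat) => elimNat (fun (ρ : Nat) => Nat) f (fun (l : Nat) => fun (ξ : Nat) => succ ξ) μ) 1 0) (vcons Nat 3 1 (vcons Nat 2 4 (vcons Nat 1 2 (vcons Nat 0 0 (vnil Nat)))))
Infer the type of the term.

type:
  Vec Nat 5


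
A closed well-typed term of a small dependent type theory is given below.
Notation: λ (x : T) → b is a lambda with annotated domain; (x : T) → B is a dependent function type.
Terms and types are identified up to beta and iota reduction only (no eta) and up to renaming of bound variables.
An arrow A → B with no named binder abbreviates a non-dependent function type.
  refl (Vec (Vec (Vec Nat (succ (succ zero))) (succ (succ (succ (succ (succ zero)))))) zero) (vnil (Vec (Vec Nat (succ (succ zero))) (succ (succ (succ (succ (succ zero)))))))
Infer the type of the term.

the term's type:
  Eq (Vec (Vec (Vec Nat (succ (succ zero))) (succ (succ (succ (succ (succ zero)))))) zero) (vnil (Vec (Vec Nat (succ (succ zero))) (succ (succ (succ (succ (succ zero))))))) (vnil (Vec (Vec Nat (succ (succ zero))) (succ (succ (succ (succ (succ zero)))))))


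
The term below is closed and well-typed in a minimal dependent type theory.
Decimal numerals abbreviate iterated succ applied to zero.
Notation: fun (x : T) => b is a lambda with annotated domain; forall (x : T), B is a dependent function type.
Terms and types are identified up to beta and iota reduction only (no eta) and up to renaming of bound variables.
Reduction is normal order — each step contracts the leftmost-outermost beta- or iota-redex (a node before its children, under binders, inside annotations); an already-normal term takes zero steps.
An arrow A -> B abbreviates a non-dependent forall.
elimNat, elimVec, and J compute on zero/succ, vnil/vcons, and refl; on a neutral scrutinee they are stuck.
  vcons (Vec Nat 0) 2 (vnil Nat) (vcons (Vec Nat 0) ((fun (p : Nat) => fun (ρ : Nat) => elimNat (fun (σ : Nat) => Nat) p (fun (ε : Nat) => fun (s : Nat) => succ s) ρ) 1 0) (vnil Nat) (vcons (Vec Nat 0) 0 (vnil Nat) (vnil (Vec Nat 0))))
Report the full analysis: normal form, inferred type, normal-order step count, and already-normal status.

resulting normal form:
  vcons (Vec Nat 0) 2 (vnil Nat) (vcons (Vec Nat 0) 1 (vnil Nat) (vcons (Vec Nat 0) 0 (vnil Nat) (vnil (Vec Nat 0))))
inferred type:
  Vec (Vec Nat 0) 3
normal-order step count: 3
term was already normal: no
first redex: a beta-redex


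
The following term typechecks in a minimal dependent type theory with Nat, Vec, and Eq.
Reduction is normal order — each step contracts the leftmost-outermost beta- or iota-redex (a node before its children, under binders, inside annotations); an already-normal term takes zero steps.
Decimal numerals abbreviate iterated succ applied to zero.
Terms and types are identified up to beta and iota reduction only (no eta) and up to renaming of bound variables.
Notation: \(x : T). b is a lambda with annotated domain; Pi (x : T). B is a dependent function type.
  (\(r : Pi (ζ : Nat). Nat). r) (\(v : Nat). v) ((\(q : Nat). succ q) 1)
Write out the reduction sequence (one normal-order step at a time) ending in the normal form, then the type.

normal-order reduction:
  (\(r : Pi (ζ : Nat). Nat). r) (\(v : Nat). v) ((\(q : Nat). succ q) 1)
  ~> (\(r : Nat). r) ((\(ζ : Nat). succ ζ) 1)
  ~> (\(r : Nat). succ r) 1
  ~> 2
inferred type:
  Nat


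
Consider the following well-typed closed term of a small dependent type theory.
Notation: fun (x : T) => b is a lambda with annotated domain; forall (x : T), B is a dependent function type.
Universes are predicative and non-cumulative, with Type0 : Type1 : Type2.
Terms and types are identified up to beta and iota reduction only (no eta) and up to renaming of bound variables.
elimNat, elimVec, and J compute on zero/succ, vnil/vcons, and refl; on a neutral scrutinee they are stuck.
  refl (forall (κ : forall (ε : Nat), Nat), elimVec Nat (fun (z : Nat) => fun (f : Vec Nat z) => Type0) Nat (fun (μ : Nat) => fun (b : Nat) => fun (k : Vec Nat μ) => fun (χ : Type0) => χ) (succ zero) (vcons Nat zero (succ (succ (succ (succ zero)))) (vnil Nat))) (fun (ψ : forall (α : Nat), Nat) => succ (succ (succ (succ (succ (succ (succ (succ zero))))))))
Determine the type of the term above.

type:
  Eq (forall (κ : forall (ε : Nat), Nat), Nat) (fun (z : forall (f : Nat), Nat) => succ (succ (succ (succ (succ (succ (succ (succ zero)))))))) (fun (μ : forall (b : Nat), Nat) => succ (succ (succ (succ (succ (succ (succ (succ zero))))))))


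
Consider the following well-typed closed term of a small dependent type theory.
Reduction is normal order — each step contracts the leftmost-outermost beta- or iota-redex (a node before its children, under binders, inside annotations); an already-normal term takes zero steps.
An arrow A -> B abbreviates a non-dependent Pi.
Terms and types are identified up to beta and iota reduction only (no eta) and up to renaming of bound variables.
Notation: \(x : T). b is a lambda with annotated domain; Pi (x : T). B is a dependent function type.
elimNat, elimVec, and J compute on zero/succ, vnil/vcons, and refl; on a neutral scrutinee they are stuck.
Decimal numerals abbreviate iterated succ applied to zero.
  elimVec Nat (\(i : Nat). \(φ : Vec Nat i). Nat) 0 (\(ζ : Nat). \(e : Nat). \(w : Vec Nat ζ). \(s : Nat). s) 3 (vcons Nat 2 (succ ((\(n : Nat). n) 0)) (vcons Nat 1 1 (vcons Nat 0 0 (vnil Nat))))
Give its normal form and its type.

reduced normal form:
  0
the term's type:
  Nat


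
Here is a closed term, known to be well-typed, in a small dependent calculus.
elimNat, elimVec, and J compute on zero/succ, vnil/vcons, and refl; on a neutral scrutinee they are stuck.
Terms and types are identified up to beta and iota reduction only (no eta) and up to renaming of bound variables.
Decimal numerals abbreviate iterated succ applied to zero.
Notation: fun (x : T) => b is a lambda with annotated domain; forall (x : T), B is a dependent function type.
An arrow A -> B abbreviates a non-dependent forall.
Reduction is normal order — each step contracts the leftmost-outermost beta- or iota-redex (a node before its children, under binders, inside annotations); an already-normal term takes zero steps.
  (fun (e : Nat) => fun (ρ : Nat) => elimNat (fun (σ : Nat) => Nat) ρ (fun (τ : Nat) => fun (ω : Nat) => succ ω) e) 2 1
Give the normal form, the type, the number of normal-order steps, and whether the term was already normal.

normal form:
  3
type:
  Nat
reduction steps (normal order): 9
term was already normal: no
first contracted redex: a beta-redex


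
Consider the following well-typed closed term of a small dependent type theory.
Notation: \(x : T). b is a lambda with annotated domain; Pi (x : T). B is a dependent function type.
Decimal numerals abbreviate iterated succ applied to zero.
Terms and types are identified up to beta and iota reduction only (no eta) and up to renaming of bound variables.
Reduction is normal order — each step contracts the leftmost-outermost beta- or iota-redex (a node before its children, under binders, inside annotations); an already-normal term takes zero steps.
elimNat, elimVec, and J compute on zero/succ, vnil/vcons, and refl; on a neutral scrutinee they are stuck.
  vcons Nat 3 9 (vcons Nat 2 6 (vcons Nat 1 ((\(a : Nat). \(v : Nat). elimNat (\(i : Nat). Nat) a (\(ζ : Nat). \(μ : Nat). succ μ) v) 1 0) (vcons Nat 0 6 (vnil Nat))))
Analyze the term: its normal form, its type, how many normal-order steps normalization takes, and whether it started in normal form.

normal form:
  vcons Nat 3 9 (vcons Nat 2 6 (vcons Nat 1 1 (vcons Nat 0 6 (vnil Nat))))
type:
  Vec Nat 4
normal-order step count: 3
term was already normal: no
first contracted redex: a beta-redex


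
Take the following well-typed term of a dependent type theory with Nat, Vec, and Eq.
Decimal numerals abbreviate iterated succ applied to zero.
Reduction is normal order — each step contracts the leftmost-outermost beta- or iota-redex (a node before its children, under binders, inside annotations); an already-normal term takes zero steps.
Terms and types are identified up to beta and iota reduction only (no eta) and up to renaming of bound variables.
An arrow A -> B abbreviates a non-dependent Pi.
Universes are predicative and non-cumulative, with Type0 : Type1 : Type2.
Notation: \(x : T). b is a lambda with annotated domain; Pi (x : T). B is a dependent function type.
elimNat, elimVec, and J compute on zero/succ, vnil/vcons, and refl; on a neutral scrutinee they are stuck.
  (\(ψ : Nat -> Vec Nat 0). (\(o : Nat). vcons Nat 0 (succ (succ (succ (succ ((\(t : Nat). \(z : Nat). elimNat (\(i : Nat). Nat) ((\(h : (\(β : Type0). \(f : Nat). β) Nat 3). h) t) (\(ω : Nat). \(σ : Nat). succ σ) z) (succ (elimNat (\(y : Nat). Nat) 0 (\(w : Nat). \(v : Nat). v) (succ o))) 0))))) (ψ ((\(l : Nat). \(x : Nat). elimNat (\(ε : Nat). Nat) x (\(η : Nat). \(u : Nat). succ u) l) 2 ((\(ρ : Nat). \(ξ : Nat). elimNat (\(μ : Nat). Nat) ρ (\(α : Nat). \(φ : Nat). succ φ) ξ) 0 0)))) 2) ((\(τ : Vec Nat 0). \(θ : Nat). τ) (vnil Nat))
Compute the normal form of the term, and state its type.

reduced normal form:
  vcons Nat 0 5 (vnil Nat)
type:
  Vec Nat 1
observation: normalization takes exactly 18 steps under the normal-order strategy.


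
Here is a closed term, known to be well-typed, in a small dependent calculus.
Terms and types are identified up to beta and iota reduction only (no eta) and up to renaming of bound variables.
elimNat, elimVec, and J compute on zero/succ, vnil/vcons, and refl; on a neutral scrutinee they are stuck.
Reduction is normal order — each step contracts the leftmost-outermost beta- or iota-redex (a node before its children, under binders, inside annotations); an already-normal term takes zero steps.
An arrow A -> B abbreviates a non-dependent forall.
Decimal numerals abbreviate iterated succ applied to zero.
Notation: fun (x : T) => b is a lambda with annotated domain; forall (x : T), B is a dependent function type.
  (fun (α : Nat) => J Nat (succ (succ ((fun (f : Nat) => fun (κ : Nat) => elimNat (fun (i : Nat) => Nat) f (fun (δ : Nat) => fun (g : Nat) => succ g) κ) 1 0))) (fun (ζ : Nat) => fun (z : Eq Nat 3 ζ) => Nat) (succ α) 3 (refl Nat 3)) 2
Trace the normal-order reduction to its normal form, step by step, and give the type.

normal-order reduction:
  (fun (α : Nat) => J Nat (succ (succ ((fun (f : Nat) => fun (κ : Nat) => elimNat (fun (i : Nat) => Nat) f (fun (δ : Nat) => fun (g : Nat) => succ g) κ) 1 0))) (fun (ζ : Nat) => fun (z : Eq Nat 3 ζ) => Nat) (succ α) 3 (refl Nat 3)) 2
  ~> J Nat (succ (succ ((fun (α : Nat) => fun (f : Nat) => elimNat (fun (κ : Nat) => Nat) α (fun (i : Nat) => fun (δ : Nat) => succ δ) f) 1 0))) (fun (g : Nat) => fun (ζ : Eq Nat 3 g) => Nat) 3 3 (refl Nat 3)
  ~> 3
inferred type:
  Nat


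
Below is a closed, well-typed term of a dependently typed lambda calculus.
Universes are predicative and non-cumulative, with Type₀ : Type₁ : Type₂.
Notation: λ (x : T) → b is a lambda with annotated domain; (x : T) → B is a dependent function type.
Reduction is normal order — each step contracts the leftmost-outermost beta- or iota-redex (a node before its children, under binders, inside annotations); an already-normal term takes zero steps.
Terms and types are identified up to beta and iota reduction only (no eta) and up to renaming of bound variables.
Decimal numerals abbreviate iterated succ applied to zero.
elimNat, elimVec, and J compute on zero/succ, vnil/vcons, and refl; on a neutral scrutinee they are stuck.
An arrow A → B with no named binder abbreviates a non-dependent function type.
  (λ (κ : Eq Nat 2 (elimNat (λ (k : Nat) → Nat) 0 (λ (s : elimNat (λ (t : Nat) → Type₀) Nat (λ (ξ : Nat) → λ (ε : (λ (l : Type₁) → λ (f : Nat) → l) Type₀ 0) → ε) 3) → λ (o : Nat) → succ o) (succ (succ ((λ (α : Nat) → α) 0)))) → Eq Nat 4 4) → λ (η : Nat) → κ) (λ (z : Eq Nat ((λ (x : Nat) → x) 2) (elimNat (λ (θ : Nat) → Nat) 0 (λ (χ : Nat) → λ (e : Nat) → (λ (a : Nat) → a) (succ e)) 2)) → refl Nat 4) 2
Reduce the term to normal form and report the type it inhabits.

normal form:
  λ (κ : Eq Nat 2 2) → refl Nat 4
the term's type:
  Eq Nat 2 2 → Eq Nat 4 4
observation: 12 normal-order steps separate the term from its normal form.


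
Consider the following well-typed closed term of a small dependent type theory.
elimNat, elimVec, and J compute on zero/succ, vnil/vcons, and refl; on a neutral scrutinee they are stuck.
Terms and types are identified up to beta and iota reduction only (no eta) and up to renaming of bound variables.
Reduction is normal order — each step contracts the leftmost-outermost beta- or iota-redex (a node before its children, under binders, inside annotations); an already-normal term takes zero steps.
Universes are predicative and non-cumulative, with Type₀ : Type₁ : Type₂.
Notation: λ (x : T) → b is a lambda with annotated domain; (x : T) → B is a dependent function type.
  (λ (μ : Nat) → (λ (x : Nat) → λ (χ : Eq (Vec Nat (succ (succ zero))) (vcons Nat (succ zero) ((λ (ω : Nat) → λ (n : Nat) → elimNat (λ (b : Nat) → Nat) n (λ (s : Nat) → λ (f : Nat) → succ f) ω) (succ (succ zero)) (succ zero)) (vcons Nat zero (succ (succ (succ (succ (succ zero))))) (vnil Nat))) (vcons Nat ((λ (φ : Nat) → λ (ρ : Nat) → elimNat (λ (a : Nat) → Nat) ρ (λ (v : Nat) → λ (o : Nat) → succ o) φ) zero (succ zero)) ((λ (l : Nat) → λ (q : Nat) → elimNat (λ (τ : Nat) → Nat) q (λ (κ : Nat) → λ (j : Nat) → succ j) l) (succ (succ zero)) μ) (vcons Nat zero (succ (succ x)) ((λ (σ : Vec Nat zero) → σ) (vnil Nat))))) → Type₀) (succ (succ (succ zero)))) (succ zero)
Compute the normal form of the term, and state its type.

normal form:
  λ (μ : Eq (Vec Nat (succ (succ zero))) (vcons Nat (succ zero) (succ (succ (succ zero))) (vcons Nat zero (succ (succ (succ (succ (succ zero))))) (vnil Nat))) (vcons Nat (succ zero) (succ (succ (succ zero))) (vcons Nat zero (succ (succ (succ (succ (succ zero))))) (vnil Nat)))) → Type₀
type:
  (μ : Eq (Vec Nat (succ (succ zero))) (vcons Nat (succ zero) (succ (succ (succ zero))) (vcons Nat zero (succ (succ (succ (succ (succ zero))))) (vnil Nat))) (vcons Nat (succ zero) (succ (succ (succ zero))) (vcons Nat zero (succ (succ (succ (succ (succ zero))))) (vnil Nat)))) → Type₁


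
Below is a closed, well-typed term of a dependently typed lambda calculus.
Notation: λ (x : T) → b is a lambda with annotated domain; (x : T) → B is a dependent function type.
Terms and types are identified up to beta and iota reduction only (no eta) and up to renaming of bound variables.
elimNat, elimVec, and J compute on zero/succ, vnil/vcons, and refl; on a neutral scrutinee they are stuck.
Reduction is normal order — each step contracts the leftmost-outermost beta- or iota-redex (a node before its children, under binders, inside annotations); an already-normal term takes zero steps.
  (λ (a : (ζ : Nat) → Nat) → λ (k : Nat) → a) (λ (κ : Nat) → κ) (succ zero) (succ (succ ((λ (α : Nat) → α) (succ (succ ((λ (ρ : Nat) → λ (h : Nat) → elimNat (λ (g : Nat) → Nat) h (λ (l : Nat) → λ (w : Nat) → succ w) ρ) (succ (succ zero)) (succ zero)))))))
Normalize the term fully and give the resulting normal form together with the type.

reduced normal form:
  succ (succ (succ (succ (succ (succ (succ zero))))))
the term's type:
  Nat
observation: normalization takes exactly 13 steps under the normal-order strategy.


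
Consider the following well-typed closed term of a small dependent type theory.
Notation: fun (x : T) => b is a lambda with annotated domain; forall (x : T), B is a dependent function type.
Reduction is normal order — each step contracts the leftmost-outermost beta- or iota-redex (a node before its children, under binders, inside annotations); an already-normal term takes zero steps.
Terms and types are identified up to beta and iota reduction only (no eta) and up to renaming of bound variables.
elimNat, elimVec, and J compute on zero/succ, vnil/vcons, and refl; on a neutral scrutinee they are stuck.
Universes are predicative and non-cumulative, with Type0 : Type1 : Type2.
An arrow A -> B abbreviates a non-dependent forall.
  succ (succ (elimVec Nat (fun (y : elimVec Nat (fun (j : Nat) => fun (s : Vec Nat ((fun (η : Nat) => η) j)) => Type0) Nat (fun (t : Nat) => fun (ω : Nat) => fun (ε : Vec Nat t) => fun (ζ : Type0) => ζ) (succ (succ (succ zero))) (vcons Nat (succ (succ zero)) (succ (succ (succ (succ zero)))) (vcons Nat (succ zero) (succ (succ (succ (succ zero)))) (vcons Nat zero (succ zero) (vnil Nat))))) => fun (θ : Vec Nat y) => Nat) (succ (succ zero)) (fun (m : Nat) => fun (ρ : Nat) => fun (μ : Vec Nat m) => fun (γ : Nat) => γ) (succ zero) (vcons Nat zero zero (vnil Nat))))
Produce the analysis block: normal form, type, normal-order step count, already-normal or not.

reduced normal form:
  succ (succ (succ (succ zero)))
the term's type:
  Nat
reduction steps (normal order): 6
term was already normal: no
first contracted redex: an elimVec iota-redex


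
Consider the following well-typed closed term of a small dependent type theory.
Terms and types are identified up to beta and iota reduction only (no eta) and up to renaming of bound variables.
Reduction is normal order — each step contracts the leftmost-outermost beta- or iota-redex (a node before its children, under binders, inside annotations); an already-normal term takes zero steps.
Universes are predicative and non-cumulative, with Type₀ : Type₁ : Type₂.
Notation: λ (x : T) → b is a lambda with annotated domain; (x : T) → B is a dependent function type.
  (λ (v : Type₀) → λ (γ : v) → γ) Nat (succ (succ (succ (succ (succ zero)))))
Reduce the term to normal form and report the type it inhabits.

reduced normal form:
  succ (succ (succ (succ (succ zero))))
the term's type:
  Nat
observation: the first redex contracted is a beta-redex; the normal form is reached in 2 normal-order steps.


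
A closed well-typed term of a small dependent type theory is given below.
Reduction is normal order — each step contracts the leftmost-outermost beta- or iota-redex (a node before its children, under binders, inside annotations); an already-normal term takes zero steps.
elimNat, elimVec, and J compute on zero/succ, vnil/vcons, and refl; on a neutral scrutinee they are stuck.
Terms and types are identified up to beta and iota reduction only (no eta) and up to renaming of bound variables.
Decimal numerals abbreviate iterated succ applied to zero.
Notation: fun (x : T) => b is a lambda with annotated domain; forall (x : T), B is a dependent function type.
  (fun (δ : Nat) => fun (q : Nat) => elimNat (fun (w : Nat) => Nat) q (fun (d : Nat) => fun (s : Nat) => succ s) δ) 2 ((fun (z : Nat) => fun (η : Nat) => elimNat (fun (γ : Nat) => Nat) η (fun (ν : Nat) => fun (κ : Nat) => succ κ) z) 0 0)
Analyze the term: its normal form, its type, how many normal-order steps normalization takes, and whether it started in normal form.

resulting normal form:
  2
type:
  Nat
normal-order step count: 12
already normal: no
first redex: a beta-redex


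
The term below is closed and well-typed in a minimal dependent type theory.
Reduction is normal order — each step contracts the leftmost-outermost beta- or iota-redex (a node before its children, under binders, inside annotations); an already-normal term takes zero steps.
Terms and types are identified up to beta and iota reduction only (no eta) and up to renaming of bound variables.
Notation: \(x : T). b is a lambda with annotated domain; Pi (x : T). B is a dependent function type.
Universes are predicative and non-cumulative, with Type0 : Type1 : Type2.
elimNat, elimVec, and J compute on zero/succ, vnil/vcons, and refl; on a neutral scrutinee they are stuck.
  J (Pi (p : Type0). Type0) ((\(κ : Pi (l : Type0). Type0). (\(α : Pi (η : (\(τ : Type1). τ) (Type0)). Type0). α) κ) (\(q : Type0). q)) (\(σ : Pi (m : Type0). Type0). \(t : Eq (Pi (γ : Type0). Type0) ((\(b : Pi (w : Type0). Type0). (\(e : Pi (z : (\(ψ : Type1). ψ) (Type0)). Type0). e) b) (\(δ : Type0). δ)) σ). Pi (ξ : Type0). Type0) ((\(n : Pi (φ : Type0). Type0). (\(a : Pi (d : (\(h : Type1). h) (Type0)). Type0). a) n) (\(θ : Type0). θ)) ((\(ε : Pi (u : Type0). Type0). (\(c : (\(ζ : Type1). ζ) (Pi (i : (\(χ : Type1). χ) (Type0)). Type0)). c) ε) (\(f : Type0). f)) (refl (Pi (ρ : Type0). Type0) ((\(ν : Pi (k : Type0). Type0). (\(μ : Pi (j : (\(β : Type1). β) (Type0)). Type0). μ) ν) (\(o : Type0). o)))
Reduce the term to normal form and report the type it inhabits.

resulting normal form:
  \(p : Type0). p
the term's type:
  Pi (p : Type0). Type0
observation: reduction starts at a J iota-redex, and 3 normal-order steps reach the normal form.


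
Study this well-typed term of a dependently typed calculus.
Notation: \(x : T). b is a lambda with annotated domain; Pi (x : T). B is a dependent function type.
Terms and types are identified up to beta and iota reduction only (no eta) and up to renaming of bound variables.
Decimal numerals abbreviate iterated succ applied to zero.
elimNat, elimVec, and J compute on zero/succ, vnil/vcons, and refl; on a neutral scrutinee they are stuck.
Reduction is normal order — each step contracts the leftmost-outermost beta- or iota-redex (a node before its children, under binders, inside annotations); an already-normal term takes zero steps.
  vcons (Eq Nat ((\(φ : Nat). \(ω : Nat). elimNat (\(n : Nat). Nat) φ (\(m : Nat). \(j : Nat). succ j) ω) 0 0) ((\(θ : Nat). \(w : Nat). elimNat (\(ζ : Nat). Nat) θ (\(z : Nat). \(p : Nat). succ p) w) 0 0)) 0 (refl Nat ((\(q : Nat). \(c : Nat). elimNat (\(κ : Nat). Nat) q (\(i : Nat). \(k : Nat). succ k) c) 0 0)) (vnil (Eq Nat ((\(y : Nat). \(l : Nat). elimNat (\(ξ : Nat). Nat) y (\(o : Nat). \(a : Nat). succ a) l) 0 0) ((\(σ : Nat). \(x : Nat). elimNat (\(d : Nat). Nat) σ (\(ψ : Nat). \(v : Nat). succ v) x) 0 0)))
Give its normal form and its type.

reduced normal form:
  vcons (Eq Nat 0 0) 0 (refl Nat 0) (vnil (Eq Nat 0 0))
the term's type:
  Vec (Eq Nat 0 0) 1
observation: 15 normal-order steps normalize the term, beginning with a beta-redex.


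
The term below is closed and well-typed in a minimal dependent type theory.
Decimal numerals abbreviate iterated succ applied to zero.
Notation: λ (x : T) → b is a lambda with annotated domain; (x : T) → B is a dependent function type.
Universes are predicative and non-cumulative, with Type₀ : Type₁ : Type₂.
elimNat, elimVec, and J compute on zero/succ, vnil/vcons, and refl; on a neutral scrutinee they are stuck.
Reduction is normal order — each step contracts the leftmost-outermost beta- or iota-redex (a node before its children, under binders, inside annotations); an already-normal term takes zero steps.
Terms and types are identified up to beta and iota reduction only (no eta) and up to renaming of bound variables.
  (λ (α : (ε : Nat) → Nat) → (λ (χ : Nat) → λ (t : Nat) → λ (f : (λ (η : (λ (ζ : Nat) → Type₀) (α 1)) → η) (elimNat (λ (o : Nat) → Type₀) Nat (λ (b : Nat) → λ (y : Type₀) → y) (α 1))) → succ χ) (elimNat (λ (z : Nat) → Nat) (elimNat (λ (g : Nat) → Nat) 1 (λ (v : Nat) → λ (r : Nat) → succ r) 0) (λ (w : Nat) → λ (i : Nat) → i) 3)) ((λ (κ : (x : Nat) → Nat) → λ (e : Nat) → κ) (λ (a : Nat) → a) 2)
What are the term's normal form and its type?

reduced normal form:
  λ (α : Nat) → λ (ε : Nat) → 2
type:
  (α : Nat) → (ε : Nat) → Nat


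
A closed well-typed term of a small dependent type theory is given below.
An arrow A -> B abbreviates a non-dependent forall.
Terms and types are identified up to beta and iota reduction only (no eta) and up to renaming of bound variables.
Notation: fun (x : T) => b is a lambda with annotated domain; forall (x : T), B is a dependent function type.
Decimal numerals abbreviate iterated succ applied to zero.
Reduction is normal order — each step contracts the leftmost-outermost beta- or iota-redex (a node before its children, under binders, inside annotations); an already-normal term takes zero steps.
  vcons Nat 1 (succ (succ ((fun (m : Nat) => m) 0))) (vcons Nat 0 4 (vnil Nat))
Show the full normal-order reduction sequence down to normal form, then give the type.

normal-order reduction:
  vcons Nat 1 (succ (succ ((fun (m : Nat) => m) 0))) (vcons Nat 0 4 (vnil Nat))
  ~> vcons Nat 1 2 (vcons Nat 0 4 (vnil Nat))
inferred type:
  Vec Nat 2


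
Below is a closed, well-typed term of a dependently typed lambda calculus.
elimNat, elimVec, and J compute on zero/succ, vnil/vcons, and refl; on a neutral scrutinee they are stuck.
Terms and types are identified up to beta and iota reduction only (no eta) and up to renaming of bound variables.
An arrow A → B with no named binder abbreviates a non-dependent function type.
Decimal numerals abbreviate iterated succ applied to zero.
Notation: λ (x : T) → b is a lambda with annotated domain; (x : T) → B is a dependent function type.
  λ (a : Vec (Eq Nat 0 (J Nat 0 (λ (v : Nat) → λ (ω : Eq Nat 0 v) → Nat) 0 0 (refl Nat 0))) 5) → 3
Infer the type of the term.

the term's type:
  Vec (Eq Nat 0 0) 5 → Nat


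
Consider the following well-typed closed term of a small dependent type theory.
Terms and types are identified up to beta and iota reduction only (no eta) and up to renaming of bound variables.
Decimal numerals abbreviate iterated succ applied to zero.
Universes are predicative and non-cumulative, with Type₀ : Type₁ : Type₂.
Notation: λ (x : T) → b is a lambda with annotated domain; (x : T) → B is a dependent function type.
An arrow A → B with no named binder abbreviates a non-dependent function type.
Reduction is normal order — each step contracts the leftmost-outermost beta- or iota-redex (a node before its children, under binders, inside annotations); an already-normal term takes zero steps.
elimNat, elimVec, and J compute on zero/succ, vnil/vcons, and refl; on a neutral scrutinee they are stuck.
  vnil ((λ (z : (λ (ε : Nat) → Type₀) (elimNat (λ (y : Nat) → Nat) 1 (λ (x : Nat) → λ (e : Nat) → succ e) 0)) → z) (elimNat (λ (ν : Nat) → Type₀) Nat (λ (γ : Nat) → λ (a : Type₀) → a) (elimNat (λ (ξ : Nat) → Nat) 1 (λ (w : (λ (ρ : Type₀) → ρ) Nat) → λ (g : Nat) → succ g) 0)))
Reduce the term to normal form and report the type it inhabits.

normal form:
  vnil Nat
the term's type:
  Vec Nat 0


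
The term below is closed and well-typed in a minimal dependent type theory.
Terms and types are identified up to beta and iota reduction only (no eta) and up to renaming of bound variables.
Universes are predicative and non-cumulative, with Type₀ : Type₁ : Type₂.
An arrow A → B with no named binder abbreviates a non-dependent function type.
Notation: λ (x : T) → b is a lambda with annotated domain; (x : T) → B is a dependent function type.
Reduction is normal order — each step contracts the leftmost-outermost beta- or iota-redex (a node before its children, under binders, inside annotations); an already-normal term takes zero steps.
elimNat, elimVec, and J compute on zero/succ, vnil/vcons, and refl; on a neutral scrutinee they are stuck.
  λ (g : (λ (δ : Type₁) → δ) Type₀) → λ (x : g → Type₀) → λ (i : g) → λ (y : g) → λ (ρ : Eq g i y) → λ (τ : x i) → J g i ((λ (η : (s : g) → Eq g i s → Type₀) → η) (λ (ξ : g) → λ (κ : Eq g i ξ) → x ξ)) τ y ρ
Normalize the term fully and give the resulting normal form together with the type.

reduced normal form:
  λ (g : Type₀) → λ (δ : g → Type₀) → λ (x : g) → λ (i : g) → λ (y : Eq g x i) → λ (ρ : δ x) → J g x (λ (τ : g) → λ (η : Eq g x τ) → δ τ) ρ i y
the term's type:
  (g : Type₀) → (δ : g → Type₀) → (x : g) → (i : g) → Eq g x i → δ x → δ i


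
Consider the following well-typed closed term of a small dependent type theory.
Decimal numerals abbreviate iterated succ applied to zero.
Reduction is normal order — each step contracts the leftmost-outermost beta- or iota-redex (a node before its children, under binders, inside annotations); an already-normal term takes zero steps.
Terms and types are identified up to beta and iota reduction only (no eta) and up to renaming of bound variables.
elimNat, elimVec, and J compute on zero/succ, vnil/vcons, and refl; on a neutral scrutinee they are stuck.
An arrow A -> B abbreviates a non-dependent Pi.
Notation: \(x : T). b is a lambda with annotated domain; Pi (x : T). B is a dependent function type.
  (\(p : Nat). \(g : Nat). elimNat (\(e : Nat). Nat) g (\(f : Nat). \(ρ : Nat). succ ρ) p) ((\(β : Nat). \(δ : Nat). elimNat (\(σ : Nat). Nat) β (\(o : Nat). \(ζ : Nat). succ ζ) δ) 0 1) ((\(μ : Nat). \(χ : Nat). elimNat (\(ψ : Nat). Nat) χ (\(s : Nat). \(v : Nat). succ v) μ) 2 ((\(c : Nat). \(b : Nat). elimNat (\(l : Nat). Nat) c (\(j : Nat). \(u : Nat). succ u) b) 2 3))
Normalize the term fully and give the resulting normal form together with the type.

reduced normal form:
  8
the term's type:
  Nat


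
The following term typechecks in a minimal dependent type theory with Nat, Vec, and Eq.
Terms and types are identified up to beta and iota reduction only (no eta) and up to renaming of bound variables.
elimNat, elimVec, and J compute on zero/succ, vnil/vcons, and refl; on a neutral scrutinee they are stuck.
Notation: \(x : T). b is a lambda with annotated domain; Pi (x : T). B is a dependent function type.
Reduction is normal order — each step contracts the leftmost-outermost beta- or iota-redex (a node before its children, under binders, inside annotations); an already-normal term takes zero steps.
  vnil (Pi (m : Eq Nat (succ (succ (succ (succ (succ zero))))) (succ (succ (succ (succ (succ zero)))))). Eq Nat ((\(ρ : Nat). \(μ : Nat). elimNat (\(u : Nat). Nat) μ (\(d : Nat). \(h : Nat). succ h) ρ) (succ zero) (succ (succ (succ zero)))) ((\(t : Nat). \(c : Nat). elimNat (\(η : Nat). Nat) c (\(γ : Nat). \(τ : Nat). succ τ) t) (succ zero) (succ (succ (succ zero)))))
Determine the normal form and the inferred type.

reduced normal form:
  vnil (Pi (m : Eq Nat (succ (succ (succ (succ (succ zero))))) (succ (succ (succ (succ (succ zero)))))). Eq Nat (succ (succ (succ (succ zero)))) (succ (succ (succ (succ zero)))))
type:
  Vec (Pi (m : Eq Nat (succ (succ (succ (succ (succ zero))))) (succ (succ (succ (succ (succ zero)))))). Eq Nat (succ (succ (succ (succ zero)))) (succ (succ (succ (succ zero))))) zero
observation: reduction starts at a beta-redex, and 12 normal-order steps reach the normal form.


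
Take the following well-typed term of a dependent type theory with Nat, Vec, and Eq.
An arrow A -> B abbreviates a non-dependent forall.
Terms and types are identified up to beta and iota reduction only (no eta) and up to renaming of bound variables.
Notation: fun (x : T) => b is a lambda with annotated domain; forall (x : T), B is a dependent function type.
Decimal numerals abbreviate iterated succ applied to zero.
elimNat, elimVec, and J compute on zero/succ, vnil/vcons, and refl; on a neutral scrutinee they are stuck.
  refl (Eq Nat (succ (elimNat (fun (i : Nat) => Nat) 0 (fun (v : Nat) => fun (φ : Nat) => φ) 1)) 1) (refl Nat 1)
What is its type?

type:
  Eq (Eq Nat 1 1) (refl Nat 1) (refl Nat 1)


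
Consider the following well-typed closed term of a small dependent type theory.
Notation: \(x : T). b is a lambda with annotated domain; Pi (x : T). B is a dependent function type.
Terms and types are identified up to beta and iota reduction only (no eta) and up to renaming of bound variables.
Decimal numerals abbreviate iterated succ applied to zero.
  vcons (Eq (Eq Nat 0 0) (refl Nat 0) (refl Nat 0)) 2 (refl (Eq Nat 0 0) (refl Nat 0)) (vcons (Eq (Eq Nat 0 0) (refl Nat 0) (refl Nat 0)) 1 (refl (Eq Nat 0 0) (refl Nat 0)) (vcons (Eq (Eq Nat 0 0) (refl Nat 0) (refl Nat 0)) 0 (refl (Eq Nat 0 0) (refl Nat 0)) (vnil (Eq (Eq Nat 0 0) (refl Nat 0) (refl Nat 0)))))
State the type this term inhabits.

inferred type:
  Vec (Eq (Eq Nat 0 0) (refl Nat 0) (refl Nat 0)) 3


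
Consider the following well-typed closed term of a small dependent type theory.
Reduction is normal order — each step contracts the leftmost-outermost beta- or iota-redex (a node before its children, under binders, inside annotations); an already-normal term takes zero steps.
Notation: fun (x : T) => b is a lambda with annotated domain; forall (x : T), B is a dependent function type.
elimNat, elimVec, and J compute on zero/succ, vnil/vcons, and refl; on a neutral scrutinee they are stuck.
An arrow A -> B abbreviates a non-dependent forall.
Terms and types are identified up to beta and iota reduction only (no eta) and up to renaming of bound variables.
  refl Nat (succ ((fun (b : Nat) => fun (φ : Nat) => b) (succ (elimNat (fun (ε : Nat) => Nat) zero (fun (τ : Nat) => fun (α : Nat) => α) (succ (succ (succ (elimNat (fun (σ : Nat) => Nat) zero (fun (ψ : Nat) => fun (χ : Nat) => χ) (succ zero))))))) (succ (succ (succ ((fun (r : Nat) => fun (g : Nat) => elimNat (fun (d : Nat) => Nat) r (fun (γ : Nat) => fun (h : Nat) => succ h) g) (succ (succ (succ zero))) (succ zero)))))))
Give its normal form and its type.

reduced normal form:
  refl Nat (succ (succ zero))
inferred type:
  Eq Nat (succ (succ zero)) (succ (succ zero))
observation: the term reaches its normal form after 16 normal-order steps.


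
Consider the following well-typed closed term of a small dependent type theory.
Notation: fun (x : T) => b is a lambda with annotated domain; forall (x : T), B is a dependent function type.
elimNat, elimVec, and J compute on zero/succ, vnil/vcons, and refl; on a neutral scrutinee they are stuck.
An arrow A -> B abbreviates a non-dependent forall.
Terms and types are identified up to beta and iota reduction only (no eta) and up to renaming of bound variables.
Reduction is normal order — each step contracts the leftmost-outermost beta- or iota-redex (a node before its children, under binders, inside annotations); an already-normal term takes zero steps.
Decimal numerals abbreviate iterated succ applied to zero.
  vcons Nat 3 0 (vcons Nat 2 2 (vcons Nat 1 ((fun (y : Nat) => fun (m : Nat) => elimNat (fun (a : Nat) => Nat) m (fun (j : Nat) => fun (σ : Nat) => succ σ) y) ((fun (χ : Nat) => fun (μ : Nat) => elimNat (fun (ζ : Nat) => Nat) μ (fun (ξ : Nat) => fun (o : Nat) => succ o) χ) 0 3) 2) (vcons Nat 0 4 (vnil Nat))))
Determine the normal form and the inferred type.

normal form:
  vcons Nat 3 0 (vcons Nat 2 2 (vcons Nat 1 5 (vcons Nat 0 4 (vnil Nat))))
type:
  Vec Nat 4


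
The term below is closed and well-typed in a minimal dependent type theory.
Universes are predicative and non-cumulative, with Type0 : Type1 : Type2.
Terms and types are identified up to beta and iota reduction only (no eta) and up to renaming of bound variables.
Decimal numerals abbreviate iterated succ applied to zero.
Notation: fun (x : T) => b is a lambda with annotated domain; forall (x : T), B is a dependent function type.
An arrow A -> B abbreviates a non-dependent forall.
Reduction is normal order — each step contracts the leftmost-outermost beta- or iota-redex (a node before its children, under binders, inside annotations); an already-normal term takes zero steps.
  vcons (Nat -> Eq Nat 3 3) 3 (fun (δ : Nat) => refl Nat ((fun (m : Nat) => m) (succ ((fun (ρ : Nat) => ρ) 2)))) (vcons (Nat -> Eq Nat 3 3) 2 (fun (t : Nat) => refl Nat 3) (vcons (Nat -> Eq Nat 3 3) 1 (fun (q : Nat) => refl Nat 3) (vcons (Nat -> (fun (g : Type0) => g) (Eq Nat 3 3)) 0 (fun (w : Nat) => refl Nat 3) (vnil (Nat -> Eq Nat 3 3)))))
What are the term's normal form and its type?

normal form:
  vcons (Nat -> Eq Nat 3 3) 3 (fun (δ : Nat) => refl Nat 3) (vcons (Nat -> Eq Nat 3 3) 2 (fun (m : Nat) => refl Nat 3) (vcons (Nat -> Eq Nat 3 3) 1 (fun (ρ : Nat) => refl Nat 3) (vcons (Nat -> Eq Nat 3 3) 0 (fun (t : Nat) => refl Nat 3) (vnil (Nat -> Eq Nat 3 3)))))
the term's type:
  Vec (Nat -> Eq Nat 3 3) 4
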